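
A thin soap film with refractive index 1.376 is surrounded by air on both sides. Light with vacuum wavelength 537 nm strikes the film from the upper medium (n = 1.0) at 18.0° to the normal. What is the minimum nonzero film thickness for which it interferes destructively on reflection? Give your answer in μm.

0.200 μm

Top surface (1.0 → 1.376): reflection off a higher-index medium gives a half-wave phase shift.
At the lower boundary (n = 1.376 to n = 1.0) the reflected ray undergoes no phase shift.
Net: one phase inversion between the two reflected rays.
For minimum reflection here: 2 n t cos θ_r = m λ.
Snell's law: 1.0 sin 18.0° = 1.376 sin θ_r → sin θ_r = 0.225, cos θ_r = 0.974.
Minimum nonzero at m = 1: t = λ / (2 n cos θ_r) = 537 / (2 × 1.376 × 0.974) = 200 nm.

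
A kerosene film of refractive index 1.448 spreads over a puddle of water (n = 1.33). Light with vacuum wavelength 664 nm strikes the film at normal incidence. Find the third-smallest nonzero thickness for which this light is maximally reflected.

Top surface (1.0 → 1.448): reflection off a higher-index medium gives a half-wave phase shift.
Bottom surface (1.448 → 1.33): reflection off a lower-index medium gives no phase shift.
Net: one phase inversion between the two reflected rays.
For maximum reflection here: 2 n t = (m + ½) λ.
The third-smallest nonzero thickness corresponds to m = 2: t = (m + ½) λ / (2 n) = 2.50 × 664 / (2 × 1.448) = 573 nm.

573 nm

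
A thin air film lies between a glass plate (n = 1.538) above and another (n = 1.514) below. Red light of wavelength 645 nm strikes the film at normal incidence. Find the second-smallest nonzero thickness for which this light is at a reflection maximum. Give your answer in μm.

0.484 μm

Top surface (1.538 → 1.0): reflection off a lower-index medium gives no phase shift.
Bottom surface (1.0 → 1.514): reflection off a higher-index medium gives a half-wave phase shift.
Exactly one π shift → a net half-wave offset.
For bright reflection here: 2 n t = (m + ½) λ.
The second-smallest nonzero thickness corresponds to m = 1: t = (m + ½) λ / (2 n) = 1.50 × 645 / (2 × 1.0) = 484 nm.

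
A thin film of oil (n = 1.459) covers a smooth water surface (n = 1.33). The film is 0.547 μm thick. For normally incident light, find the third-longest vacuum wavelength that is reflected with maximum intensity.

638 nm

Top surface (1.0 → 1.459): reflection off a higher-index medium gives a half-wave phase shift.
Ray reflecting at the bottom interface goes from n = 1.459 toward n = 1.33: no phase shift.
The two reflections differ by half a wavelength.
With one net inversion, constructive interference in reflection requires 2 n t = (m + ½) λ.
λ = 2 n t / (m + ½). The third-longest wavelength is m = 2: λ = 2 × 1.459 × 547 / 2.50 = 638 nm.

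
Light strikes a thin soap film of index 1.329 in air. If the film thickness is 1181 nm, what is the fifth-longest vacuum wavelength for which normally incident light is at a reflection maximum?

698 nm

At the upper boundary (n = 1.0 to n = 1.329) the reflected ray undergoes a half-wave phase shift.
Ray reflecting at the bottom interface goes from n = 1.329 toward n = 1.0: no phase shift.
The two reflections differ by half a wavelength.
For strong reflection here: 2 n t = (m + ½) λ.
λ = 2 n t / (m + ½). The fifth-longest wavelength is m = 4: λ = 2 × 1.329 × 1181 / 4.50 = 698 nm.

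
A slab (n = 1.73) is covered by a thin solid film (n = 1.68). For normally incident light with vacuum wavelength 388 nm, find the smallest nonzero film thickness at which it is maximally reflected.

Ray reflecting at the top interface goes from n = 1.0 toward n = 1.68: a half-wave phase shift.
Bottom surface (1.68 → 1.73): reflection off a higher-index medium gives a half-wave phase shift.
Zero or two π shifts → no net half-wave offset.
With no net inversion, constructive interference in reflection requires 2 n t = m λ.
Minimum nonzero at m = 1: t = λ / (2 n) = 388 / (2 × 1.68) = 115 nm.

115 nm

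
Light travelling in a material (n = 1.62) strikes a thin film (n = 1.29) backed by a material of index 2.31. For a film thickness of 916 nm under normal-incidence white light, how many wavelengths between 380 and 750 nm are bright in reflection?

3

Ray reflecting at the top interface goes from n = 1.62 toward n = 1.29: no phase shift.
Ray reflecting at the bottom interface goes from n = 1.29 toward n = 2.31: a half-wave phase shift.
Net: one phase inversion between the two reflected rays.
For strong reflection here: 2 n t = (m + ½) λ.
λ = 2 n t / (m + ½) = 2363 / (m + ½) nm.
m=2: 945 nm (IR); m=3: 675 nm (visible); m=4: 525 nm (visible); m=5: 430 nm (visible); m=6: 364 nm (UV).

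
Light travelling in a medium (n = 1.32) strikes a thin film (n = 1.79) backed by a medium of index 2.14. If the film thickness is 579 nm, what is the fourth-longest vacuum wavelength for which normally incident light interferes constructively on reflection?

Ray reflecting at the top interface goes from n = 1.32 toward n = 1.79: a half-wave phase shift.
Ray reflecting at the bottom interface goes from n = 1.79 toward n = 2.14: a half-wave phase shift.
The two reflections carry the same phase change, so no net offset.
For strong reflection here: 2 n t = m λ.
λ = 2 n t / m. The fourth-longest wavelength is m = 4: λ = 2 × 1.79 × 579 / 4.00 = 518 nm.

518 nm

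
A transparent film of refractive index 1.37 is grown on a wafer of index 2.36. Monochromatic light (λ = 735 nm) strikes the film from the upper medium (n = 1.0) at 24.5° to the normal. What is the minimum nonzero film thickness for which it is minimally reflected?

Top surface (1.0 → 1.37): reflection off a higher-index medium gives a half-wave phase shift.
At the lower boundary (n = 1.37 to n = 2.36) the reflected ray undergoes a half-wave phase shift.
Zero or two π shifts → no net half-wave offset.
With no net inversion, destructive interference in reflection requires 2 n t cos θ_r = (m + ½) λ.
Snell's law: 1.0 sin 24.5° = 1.37 sin θ_r → sin θ_r = 0.303, cos θ_r = 0.953.
Minimum at m = 0: t = λ / (4 n cos θ_r) = 735 / (4 × 1.37 × 0.953) = 141 nm.

141 nm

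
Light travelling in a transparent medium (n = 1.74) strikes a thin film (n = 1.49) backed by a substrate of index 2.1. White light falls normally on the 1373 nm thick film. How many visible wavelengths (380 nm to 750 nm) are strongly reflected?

Top surface (1.74 → 1.49): reflection off a lower-index medium gives no phase shift.
At the lower boundary (n = 1.49 to n = 2.1) the reflected ray undergoes a half-wave phase shift.
Exactly one π shift → a net half-wave offset.
With one net inversion, constructive interference in reflection requires 2 n t = (m + ½) λ.
λ = 2 n t / (m + ½) = 4092 / (m + ½) nm.
m=4: 909 nm (IR); m=5: 744 nm (visible); m=6: 629 nm (visible); m=7: 546 nm (visible); m=8: 481 nm (visible); m=9: 431 nm (visible); m=10: 390 nm (visible); m=11: 356 nm (UV).

6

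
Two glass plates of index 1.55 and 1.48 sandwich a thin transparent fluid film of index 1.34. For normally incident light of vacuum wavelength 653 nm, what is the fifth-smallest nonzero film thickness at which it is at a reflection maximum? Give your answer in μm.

1.10 μm

Ray reflecting at the top interface goes from n = 1.55 toward n = 1.34: no phase shift.
At the lower boundary (n = 1.34 to n = 1.48) the reflected ray undergoes a half-wave phase shift.
Exactly one π shift → a net half-wave offset.
With one net inversion, constructive interference in reflection requires 2 n t = (m + ½) λ.
The fifth-smallest nonzero thickness corresponds to m = 4: t = (m + ½) λ / (2 n) = 4.50 × 653 / (2 × 1.34) = 1096 nm.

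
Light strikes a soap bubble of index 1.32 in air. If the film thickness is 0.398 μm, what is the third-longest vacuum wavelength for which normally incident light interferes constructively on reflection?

420 nm

At the upper boundary (n = 1.0 to n = 1.32) the reflected ray undergoes a half-wave phase shift.
Bottom surface (1.32 → 1.0): reflection off a lower-index medium gives no phase shift.
Net: one phase inversion between the two reflected rays.
For strong reflection here: 2 n t = (m + ½) λ.
λ = 2 n t / (m + ½). The third-longest wavelength is m = 2: λ = 2 × 1.32 × 398 / 2.50 = 420 nm.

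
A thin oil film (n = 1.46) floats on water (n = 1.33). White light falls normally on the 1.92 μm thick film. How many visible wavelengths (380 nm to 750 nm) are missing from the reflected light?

Ray reflecting at the top interface goes from n = 1.0 toward n = 1.46: a half-wave phase shift.
Bottom surface (1.46 → 1.33): reflection off a lower-index medium gives no phase shift.
Exactly one π shift → a net half-wave offset.
So the condition for destructive reflection is 2 n t = m λ.
λ = 2 n t / m = 5606 / m nm.
m=7: 801 nm (IR); m=8: 701 nm (visible); m=9: 623 nm (visible); m=10: 561 nm (visible); m=11: 510 nm (visible); m=12: 467 nm (visible); m=13: 431 nm (visible); m=14: 400 nm (visible); m=15: 374 nm (UV).

7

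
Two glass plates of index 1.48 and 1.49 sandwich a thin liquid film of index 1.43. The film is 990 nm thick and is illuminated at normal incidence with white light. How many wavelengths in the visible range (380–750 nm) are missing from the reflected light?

4

Top surface (1.48 → 1.43): reflection off a lower-index medium gives no phase shift.
Ray reflecting at the bottom interface goes from n = 1.43 toward n = 1.49: a half-wave phase shift.
Exactly one π shift → a net half-wave offset.
For dark reflection here: 2 n t = m λ.
λ = 2 n t / m = 2831 / m nm.
m=3: 944 nm (IR); m=4: 708 nm (visible); m=5: 566 nm (visible); m=6: 472 nm (visible); m=7: 404 nm (visible); m=8: 354 nm (UV).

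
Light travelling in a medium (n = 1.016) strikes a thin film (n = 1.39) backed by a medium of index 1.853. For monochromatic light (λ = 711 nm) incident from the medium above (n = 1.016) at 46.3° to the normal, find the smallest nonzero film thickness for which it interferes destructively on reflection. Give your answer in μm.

0.151 μm

At the upper boundary (n = 1.016 to n = 1.39) the reflected ray undergoes a half-wave phase shift.
Ray reflecting at the bottom interface goes from n = 1.39 toward n = 1.853: a half-wave phase shift.
Net: no relative phase inversion (both shifts match).
For weak reflection here: 2 n t cos θ_r = (m + ½) λ.
Snell's law: 1.016 sin 46.3° = 1.39 sin θ_r → sin θ_r = 0.528, cos θ_r = 0.849.
Minimum at m = 0: t = λ / (4 n cos θ_r) = 711 / (4 × 1.39 × 0.849) = 151 nm.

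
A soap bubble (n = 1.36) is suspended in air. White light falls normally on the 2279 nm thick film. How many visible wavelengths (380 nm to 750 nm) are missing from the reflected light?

Ray reflecting at the top interface goes from n = 1.0 toward n = 1.36: a half-wave phase shift.
Ray reflecting at the bottom interface goes from n = 1.36 toward n = 1.0: no phase shift.
Exactly one π shift → a net half-wave offset.
So the condition for destructive reflection is 2 n t = m λ.
λ = 2 n t / m = 6199 / m nm.
m=8: 775 nm (IR); m=9: 689 nm (visible); m=10: 620 nm (visible); m=11: 564 nm (visible); m=12: 517 nm (visible); m=13: 477 nm (visible); m=14: 443 nm (visible); m=15: 413 nm (visible); m=16: 387 nm (visible); m=17: 365 nm (UV).

8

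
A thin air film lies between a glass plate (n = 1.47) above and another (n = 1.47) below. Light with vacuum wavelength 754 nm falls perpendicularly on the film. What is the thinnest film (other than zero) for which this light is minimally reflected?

377 nm

Top surface (1.47 → 1.0): reflection off a lower-index medium gives no phase shift.
Bottom surface (1.0 → 1.47): reflection off a higher-index medium gives a half-wave phase shift.
The two reflections differ by half a wavelength.
With one net inversion, destructive interference in reflection requires 2 n t = m λ.
Minimum nonzero at m = 1: t = λ / (2 n) = 754 / (2 × 1.0) = 377 nm.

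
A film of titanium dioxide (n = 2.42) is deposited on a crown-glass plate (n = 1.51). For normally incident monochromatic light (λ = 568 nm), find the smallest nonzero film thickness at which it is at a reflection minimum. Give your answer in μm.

Top surface (1.0 → 2.42): reflection off a higher-index medium gives a half-wave phase shift.
Bottom surface (2.42 → 1.51): reflection off a lower-index medium gives no phase shift.
Exactly one π shift → a net half-wave offset.
With one net inversion, destructive interference in reflection requires 2 n t = m λ.
Minimum nonzero at m = 1: t = λ / (2 n) = 568 / (2 × 2.42) = 117 nm.

0.117 μm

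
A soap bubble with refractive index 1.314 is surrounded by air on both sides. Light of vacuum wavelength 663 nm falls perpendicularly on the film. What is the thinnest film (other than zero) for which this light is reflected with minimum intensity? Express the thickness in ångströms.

Top surface (1.0 → 1.314): reflection off a higher-index medium gives a half-wave phase shift.
Bottom surface (1.314 → 1.0): reflection off a lower-index medium gives no phase shift.
Net: one phase inversion between the two reflected rays.
So the condition for destructive reflection is 2 n t = m λ.
Minimum nonzero at m = 1: t = λ / (2 n) = 663 / (2 × 1.314) = 252 nm.

2523 Å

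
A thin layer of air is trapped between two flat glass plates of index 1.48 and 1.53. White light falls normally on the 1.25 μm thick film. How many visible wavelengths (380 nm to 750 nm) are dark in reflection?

3

At the upper boundary (n = 1.48 to n = 1.0) the reflected ray undergoes no phase shift.
Bottom surface (1.0 → 1.53): reflection off a higher-index medium gives a half-wave phase shift.
Exactly one π shift → a net half-wave offset.
So the condition for destructive reflection is 2 n t = m λ.
λ = 2 n t / m = 2500 / m nm.
m=3: 833 nm (IR); m=4: 625 nm (visible); m=5: 500 nm (visible); m=6: 417 nm (visible); m=7: 357 nm (UV).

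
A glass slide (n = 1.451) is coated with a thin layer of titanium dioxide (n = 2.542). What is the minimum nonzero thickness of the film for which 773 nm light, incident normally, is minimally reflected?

152 nm

Top surface (1.0 → 2.542): reflection off a higher-index medium gives a half-wave phase shift.
Bottom surface (2.542 → 1.451): reflection off a lower-index medium gives no phase shift.
Net: one phase inversion between the two reflected rays.
With one net inversion, destructive interference in reflection requires 2 n t = m λ.
Minimum nonzero at m = 1: t = λ / (2 n) = 773 / (2 × 2.542) = 152 nm.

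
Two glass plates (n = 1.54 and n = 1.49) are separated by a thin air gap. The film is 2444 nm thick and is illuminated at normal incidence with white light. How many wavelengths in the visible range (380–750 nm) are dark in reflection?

At the upper boundary (n = 1.54 to n = 1.0) the reflected ray undergoes no phase shift.
At the lower boundary (n = 1.0 to n = 1.49) the reflected ray undergoes a half-wave phase shift.
Exactly one π shift → a net half-wave offset.
For dark reflection here: 2 n t = m λ.
λ = 2 n t / m = 4888 / m nm.
m=6: 815 nm (IR); m=7: 698 nm (visible); m=8: 611 nm (visible); m=9: 543 nm (visible); m=10: 489 nm (visible); m=11: 444 nm (visible); m=12: 407 nm (visible); m=13: 376 nm (UV).

6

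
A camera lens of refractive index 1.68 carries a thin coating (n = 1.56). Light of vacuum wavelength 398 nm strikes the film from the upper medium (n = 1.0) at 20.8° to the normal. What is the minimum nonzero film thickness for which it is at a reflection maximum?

131 nm

Top surface (1.0 → 1.56): reflection off a higher-index medium gives a half-wave phase shift.
Ray reflecting at the bottom interface goes from n = 1.56 toward n = 1.68: a half-wave phase shift.
Net: no relative phase inversion (both shifts match).
So the condition for constructive reflection is 2 n t cos θ_r = m λ.
Snell's law: 1.0 sin 20.8° = 1.56 sin θ_r → sin θ_r = 0.228, cos θ_r = 0.974.
Minimum nonzero at m = 1: t = λ / (2 n cos θ_r) = 398 / (2 × 1.56 × 0.974) = 131 nm.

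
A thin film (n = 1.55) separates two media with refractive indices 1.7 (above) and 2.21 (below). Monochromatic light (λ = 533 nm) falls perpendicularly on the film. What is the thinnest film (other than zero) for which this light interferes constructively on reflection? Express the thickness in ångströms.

Ray reflecting at the top interface goes from n = 1.7 toward n = 1.55: no phase shift.
Ray reflecting at the bottom interface goes from n = 1.55 toward n = 2.21: a half-wave phase shift.
Exactly one π shift → a net half-wave offset.
With one net inversion, constructive interference in reflection requires 2 n t = (m + ½) λ.
Minimum at m = 0: t = λ / (4 n) = 533 / (4 × 1.55) = 86.0 nm.

860 Å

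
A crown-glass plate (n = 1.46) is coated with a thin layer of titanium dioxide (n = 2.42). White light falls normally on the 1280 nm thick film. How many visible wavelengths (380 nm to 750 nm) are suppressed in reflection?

8

At the upper boundary (n = 1.0 to n = 2.42) the reflected ray undergoes a half-wave phase shift.
Bottom surface (2.42 → 1.46): reflection off a lower-index medium gives no phase shift.
Exactly one π shift → a net half-wave offset.
So the condition for destructive reflection is 2 n t = m λ.
λ = 2 n t / m = 6195 / m nm.
m=8: 774 nm (IR); m=9: 688 nm (visible); m=10: 620 nm (visible); m=11: 563 nm (visible); m=12: 516 nm (visible); m=13: 477 nm (visible); m=14: 443 nm (visible); m=15: 413 nm (visible); m=16: 387 nm (visible); m=17: 364 nm (UV).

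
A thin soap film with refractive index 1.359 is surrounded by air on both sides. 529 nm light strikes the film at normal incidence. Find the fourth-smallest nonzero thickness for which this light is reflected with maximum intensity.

At the upper boundary (n = 1.0 to n = 1.359) the reflected ray undergoes a half-wave phase shift.
Ray reflecting at the bottom interface goes from n = 1.359 toward n = 1.0: no phase shift.
Exactly one π shift → a net half-wave offset.
With one net inversion, constructive interference in reflection requires 2 n t = (m + ½) λ.
The fourth-smallest nonzero thickness corresponds to m = 3: t = (m + ½) λ / (2 n) = 3.50 × 529 / (2 × 1.359) = 681 nm.

681 nm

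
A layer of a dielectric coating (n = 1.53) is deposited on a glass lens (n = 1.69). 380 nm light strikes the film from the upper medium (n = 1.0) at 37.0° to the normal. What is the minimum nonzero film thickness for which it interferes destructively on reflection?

At the upper boundary (n = 1.0 to n = 1.53) the reflected ray undergoes a half-wave phase shift.
Bottom surface (1.53 → 1.69): reflection off a higher-index medium gives a half-wave phase shift.
Net: no relative phase inversion (both shifts match).
For minimum reflection here: 2 n t cos θ_r = (m + ½) λ.
Snell's law: 1.0 sin 37.0° = 1.53 sin θ_r → sin θ_r = 0.393, cos θ_r = 0.919.
Minimum at m = 0: t = λ / (4 n cos θ_r) = 380 / (4 × 1.53 × 0.919) = 67.5 nm.

67.5 nm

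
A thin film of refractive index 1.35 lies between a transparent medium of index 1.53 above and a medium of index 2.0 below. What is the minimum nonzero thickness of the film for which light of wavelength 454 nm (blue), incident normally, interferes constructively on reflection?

Ray reflecting at the top interface goes from n = 1.53 toward n = 1.35: no phase shift.
Bottom surface (1.35 → 2.0): reflection off a higher-index medium gives a half-wave phase shift.
Exactly one π shift → a net half-wave offset.
For bright reflection here: 2 n t = (m + ½) λ.
Minimum at m = 0: t = λ / (4 n) = 454 / (4 × 1.35) = 84.1 nm.

84.1 nm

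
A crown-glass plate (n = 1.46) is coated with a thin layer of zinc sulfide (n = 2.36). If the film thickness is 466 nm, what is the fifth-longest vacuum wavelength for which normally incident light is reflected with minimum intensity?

At the upper boundary (n = 1.0 to n = 2.36) the reflected ray undergoes a half-wave phase shift.
Bottom surface (2.36 → 1.46): reflection off a lower-index medium gives no phase shift.
Exactly one π shift → a net half-wave offset.
With one net inversion, destructive interference in reflection requires 2 n t = m λ.
λ = 2 n t / m. The fifth-longest wavelength is m = 5: λ = 2 × 2.36 × 466 / 5.00 = 440 nm.

440 nm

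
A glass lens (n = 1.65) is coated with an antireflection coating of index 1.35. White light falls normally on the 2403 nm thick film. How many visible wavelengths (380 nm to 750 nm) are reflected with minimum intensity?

At the upper boundary (n = 1.0 to n = 1.35) the reflected ray undergoes a half-wave phase shift.
Bottom surface (1.35 → 1.65): reflection off a higher-index medium gives a half-wave phase shift.
Zero or two π shifts → no net half-wave offset.
So the condition for destructive reflection is 2 n t = (m + ½) λ.
λ = 2 n t / (m + ½) = 6488 / (m + ½) nm.
m=8: 763 nm (IR); m=9: 683 nm (visible); m=10: 618 nm (visible); m=11: 564 nm (visible); m=12: 519 nm (visible); m=13: 481 nm (visible); m=14: 447 nm (visible); m=15: 419 nm (visible); m=16: 393 nm (visible); m=17: 371 nm (UV).

8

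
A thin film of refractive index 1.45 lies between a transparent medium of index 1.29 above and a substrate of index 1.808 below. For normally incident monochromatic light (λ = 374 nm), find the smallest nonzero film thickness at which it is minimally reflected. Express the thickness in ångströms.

At the upper boundary (n = 1.29 to n = 1.45) the reflected ray undergoes a half-wave phase shift.
At the lower boundary (n = 1.45 to n = 1.808) the reflected ray undergoes a half-wave phase shift.
The two reflections carry the same phase change, so no net offset.
So the condition for destructive reflection is 2 n t = (m + ½) λ.
Minimum at m = 0: t = λ / (4 n) = 374 / (4 × 1.45) = 64.5 nm.

645 Å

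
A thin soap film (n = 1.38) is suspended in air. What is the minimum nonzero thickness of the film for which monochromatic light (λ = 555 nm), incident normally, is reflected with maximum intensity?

101 nm

Ray reflecting at the top interface goes from n = 1.0 toward n = 1.38: a half-wave phase shift.
Bottom surface (1.38 → 1.0): reflection off a lower-index medium gives no phase shift.
Net: one phase inversion between the two reflected rays.
With one net inversion, constructive interference in reflection requires 2 n t = (m + ½) λ.
Minimum at m = 0: t = λ / (4 n) = 555 / (4 × 1.38) = 101 nm.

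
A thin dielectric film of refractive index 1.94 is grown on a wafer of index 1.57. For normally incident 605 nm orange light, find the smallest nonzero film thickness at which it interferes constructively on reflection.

At the upper boundary (n = 1.0 to n = 1.94) the reflected ray undergoes a half-wave phase shift.
Ray reflecting at the bottom interface goes from n = 1.94 toward n = 1.57: no phase shift.
Exactly one π shift → a net half-wave offset.
So the condition for constructive reflection is 2 n t = (m + ½) λ.
Minimum at m = 0: t = λ / (4 n) = 605 / (4 × 1.94) = 78.0 nm.

78.0 nm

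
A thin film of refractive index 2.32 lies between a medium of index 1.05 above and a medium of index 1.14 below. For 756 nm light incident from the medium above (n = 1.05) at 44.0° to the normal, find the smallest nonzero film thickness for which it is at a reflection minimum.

At the upper boundary (n = 1.05 to n = 2.32) the reflected ray undergoes a half-wave phase shift.
Bottom surface (2.32 → 1.14): reflection off a lower-index medium gives no phase shift.
Net: one phase inversion between the two reflected rays.
For dark reflection here: 2 n t cos θ_r = m λ.
Snell's law: 1.05 sin 44.0° = 2.32 sin θ_r → sin θ_r = 0.314, cos θ_r = 0.949.
Minimum nonzero at m = 1: t = λ / (2 n cos θ_r) = 756 / (2 × 2.32 × 0.949) = 172 nm.

172 nm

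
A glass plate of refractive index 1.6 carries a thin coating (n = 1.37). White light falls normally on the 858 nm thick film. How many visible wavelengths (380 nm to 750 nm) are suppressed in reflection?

3

Ray reflecting at the top interface goes from n = 1.0 toward n = 1.37: a half-wave phase shift.
At the lower boundary (n = 1.37 to n = 1.6) the reflected ray undergoes a half-wave phase shift.
Zero or two π shifts → no net half-wave offset.
With no net inversion, destructive interference in reflection requires 2 n t = (m + ½) λ.
λ = 2 n t / (m + ½) = 2351 / (m + ½) nm.
m=2: 940 nm (IR); m=3: 672 nm (visible); m=4: 522 nm (visible); m=5: 427 nm (visible); m=6: 362 nm (UV).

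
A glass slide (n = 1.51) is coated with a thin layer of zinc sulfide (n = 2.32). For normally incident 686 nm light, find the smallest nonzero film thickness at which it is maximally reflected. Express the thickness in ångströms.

739 Å

At the upper boundary (n = 1.0 to n = 2.32) the reflected ray undergoes a half-wave phase shift.
Bottom surface (2.32 → 1.51): reflection off a lower-index medium gives no phase shift.
Net: one phase inversion between the two reflected rays.
With one net inversion, constructive interference in reflection requires 2 n t = (m + ½) λ.
Minimum at m = 0: t = λ / (4 n) = 686 / (4 × 2.32) = 73.9 nm.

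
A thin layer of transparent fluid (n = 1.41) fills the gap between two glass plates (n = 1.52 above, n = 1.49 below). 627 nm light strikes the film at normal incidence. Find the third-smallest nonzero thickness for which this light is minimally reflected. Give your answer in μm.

Top surface (1.52 → 1.41): reflection off a lower-index medium gives no phase shift.
At the lower boundary (n = 1.41 to n = 1.49) the reflected ray undergoes a half-wave phase shift.
Exactly one π shift → a net half-wave offset.
For weak reflection here: 2 n t = m λ.
The third-smallest nonzero thickness corresponds to m = 3: t = m λ / (2 n) = 3.00 × 627 / (2 × 1.41) = 667 nm.

0.667 μm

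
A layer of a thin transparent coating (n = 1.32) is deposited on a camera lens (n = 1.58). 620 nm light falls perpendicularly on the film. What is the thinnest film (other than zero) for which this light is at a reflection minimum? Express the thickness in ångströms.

Top surface (1.0 → 1.32): reflection off a higher-index medium gives a half-wave phase shift.
Ray reflecting at the bottom interface goes from n = 1.32 toward n = 1.58: a half-wave phase shift.
The two reflections carry the same phase change, so no net offset.
So the condition for destructive reflection is 2 n t = (m + ½) λ.
Minimum at m = 0: t = λ / (4 n) = 620 / (4 × 1.32) = 117 nm.

1174 Å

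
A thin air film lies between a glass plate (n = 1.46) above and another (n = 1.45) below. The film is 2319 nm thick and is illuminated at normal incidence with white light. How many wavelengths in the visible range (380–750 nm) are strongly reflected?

At the upper boundary (n = 1.46 to n = 1.0) the reflected ray undergoes no phase shift.
At the lower boundary (n = 1.0 to n = 1.45) the reflected ray undergoes a half-wave phase shift.
Net: one phase inversion between the two reflected rays.
For strong reflection here: 2 n t = (m + ½) λ.
λ = 2 n t / (m + ½) = 4638 / (m + ½) nm.
m=5: 843 nm (IR); m=6: 714 nm (visible); m=7: 618 nm (visible); m=8: 546 nm (visible); m=9: 488 nm (visible); m=10: 442 nm (visible); m=11: 403 nm (visible); m=12: 371 nm (UV).

6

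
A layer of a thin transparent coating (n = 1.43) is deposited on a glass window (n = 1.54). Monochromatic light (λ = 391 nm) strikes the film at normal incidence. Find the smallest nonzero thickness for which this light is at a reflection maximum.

Top surface (1.0 → 1.43): reflection off a higher-index medium gives a half-wave phase shift.
Bottom surface (1.43 → 1.54): reflection off a higher-index medium gives a half-wave phase shift.
Net: no relative phase inversion (both shifts match).
So the condition for constructive reflection is 2 n t = m λ.
The smallest nonzero thickness corresponds to m = 1: t = m λ / (2 n) = 1.00 × 391 / (2 × 1.43) = 137 nm.

137 nm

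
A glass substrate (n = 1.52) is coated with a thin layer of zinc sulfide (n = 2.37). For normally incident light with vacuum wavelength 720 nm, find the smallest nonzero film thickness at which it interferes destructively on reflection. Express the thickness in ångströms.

1519 Å

Ray reflecting at the top interface goes from n = 1.0 toward n = 2.37: a half-wave phase shift.
At the lower boundary (n = 2.37 to n = 1.52) the reflected ray undergoes no phase shift.
Exactly one π shift → a net half-wave offset.
With one net inversion, destructive interference in reflection requires 2 n t = m λ.
Minimum nonzero at m = 1: t = λ / (2 n) = 720 / (2 × 2.37) = 152 nm.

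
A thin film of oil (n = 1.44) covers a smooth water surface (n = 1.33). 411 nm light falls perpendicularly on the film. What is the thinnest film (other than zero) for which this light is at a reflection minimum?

Top surface (1.0 → 1.44): reflection off a higher-index medium gives a half-wave phase shift.
Bottom surface (1.44 → 1.33): reflection off a lower-index medium gives no phase shift.
Exactly one π shift → a net half-wave offset.
For dark reflection here: 2 n t = m λ.
Minimum nonzero at m = 1: t = λ / (2 n) = 411 / (2 × 1.44) = 143 nm.

143 nm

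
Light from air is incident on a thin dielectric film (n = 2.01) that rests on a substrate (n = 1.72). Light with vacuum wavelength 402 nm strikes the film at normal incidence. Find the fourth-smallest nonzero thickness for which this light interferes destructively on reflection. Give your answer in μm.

0.400 μm

At the upper boundary (n = 1.0 to n = 2.01) the reflected ray undergoes a half-wave phase shift.
At the lower boundary (n = 2.01 to n = 1.72) the reflected ray undergoes no phase shift.
Exactly one π shift → a net half-wave offset.
With one net inversion, destructive interference in reflection requires 2 n t = m λ.
The fourth-smallest nonzero thickness corresponds to m = 4: t = m λ / (2 n) = 4.00 × 402 / (2 × 2.01) = 400 nm.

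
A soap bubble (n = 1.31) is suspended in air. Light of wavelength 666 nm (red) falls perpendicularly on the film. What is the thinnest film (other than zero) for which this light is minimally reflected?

254 nm

Ray reflecting at the top interface goes from n = 1.0 toward n = 1.31: a half-wave phase shift.
At the lower boundary (n = 1.31 to n = 1.0) the reflected ray undergoes no phase shift.
The two reflections differ by half a wavelength.
So the condition for destructive reflection is 2 n t = m λ.
Minimum nonzero at m = 1: t = λ / (2 n) = 666 / (2 × 1.31) = 254 nm.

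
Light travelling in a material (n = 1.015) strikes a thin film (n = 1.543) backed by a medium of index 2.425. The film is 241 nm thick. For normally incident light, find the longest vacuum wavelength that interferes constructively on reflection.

Ray reflecting at the top interface goes from n = 1.015 toward n = 1.543: a half-wave phase shift.
Bottom surface (1.543 → 2.425): reflection off a higher-index medium gives a half-wave phase shift.
Net: no relative phase inversion (both shifts match).
For maximum reflection here: 2 n t = m λ.
λ = 2 n t / m. The longest wavelength is m = 1: λ = 2 × 1.543 × 241 / 1.00 = 744 nm.

744 nm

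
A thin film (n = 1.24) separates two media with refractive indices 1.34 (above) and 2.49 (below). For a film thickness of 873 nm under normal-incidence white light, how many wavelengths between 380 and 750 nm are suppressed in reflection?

Ray reflecting at the top interface goes from n = 1.34 toward n = 1.24: no phase shift.
Ray reflecting at the bottom interface goes from n = 1.24 toward n = 2.49: a half-wave phase shift.
Net: one phase inversion between the two reflected rays.
So the condition for destructive reflection is 2 n t = m λ.
λ = 2 n t / m = 2165 / m nm.
m=2: 1083 nm (IR); m=3: 722 nm (visible); m=4: 541 nm (visible); m=5: 433 nm (visible); m=6: 361 nm (UV).

3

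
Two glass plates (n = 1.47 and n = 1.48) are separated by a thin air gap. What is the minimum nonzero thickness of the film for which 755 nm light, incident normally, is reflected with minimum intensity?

378 nm

Ray reflecting at the top interface goes from n = 1.47 toward n = 1.0: no phase shift.
At the lower boundary (n = 1.0 to n = 1.48) the reflected ray undergoes a half-wave phase shift.
The two reflections differ by half a wavelength.
For minimum reflection here: 2 n t = m λ.
Minimum nonzero at m = 1: t = λ / (2 n) = 755 / (2 × 1.0) = 378 nm.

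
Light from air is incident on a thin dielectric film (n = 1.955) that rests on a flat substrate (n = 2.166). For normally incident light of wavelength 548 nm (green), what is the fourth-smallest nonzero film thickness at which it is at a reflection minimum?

Ray reflecting at the top interface goes from n = 1.0 toward n = 1.955: a half-wave phase shift.
Bottom surface (1.955 → 2.166): reflection off a higher-index medium gives a half-wave phase shift.
The two reflections carry the same phase change, so no net offset.
For dark reflection here: 2 n t = (m + ½) λ.
The fourth-smallest nonzero thickness corresponds to m = 3: t = (m + ½) λ / (2 n) = 3.50 × 548 / (2 × 1.955) = 491 nm.

491 nm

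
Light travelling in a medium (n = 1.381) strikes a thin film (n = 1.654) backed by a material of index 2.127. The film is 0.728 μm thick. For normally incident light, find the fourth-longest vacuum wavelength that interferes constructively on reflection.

At the upper boundary (n = 1.381 to n = 1.654) the reflected ray undergoes a half-wave phase shift.
At the lower boundary (n = 1.654 to n = 2.127) the reflected ray undergoes a half-wave phase shift.
Net: no relative phase inversion (both shifts match).
With no net inversion, constructive interference in reflection requires 2 n t = m λ.
λ = 2 n t / m. The fourth-longest wavelength is m = 4: λ = 2 × 1.654 × 728 / 4.00 = 602 nm.

602 nm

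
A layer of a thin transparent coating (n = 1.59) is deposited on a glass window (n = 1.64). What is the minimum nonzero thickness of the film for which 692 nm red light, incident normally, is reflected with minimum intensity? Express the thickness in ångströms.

Top surface (1.0 → 1.59): reflection off a higher-index medium gives a half-wave phase shift.
Bottom surface (1.59 → 1.64): reflection off a higher-index medium gives a half-wave phase shift.
Net: no relative phase inversion (both shifts match).
So the condition for destructive reflection is 2 n t = (m + ½) λ.
Minimum at m = 0: t = λ / (4 n) = 692 / (4 × 1.59) = 109 nm.

1088 Å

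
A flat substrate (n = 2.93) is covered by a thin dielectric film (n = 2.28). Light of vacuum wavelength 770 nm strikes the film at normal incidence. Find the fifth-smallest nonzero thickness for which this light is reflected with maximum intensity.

844 nm

Ray reflecting at the top interface goes from n = 1.0 toward n = 2.28: a half-wave phase shift.
At the lower boundary (n = 2.28 to n = 2.93) the reflected ray undergoes a half-wave phase shift.
The two reflections carry the same phase change, so no net offset.
So the condition for constructive reflection is 2 n t = m λ.
The fifth-smallest nonzero thickness corresponds to m = 5: t = m λ / (2 n) = 5.00 × 770 / (2 × 2.28) = 844 nm.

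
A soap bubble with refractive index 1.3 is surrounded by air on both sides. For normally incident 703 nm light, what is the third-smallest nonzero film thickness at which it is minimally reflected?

Ray reflecting at the top interface goes from n = 1.0 toward n = 1.3: a half-wave phase shift.
At the lower boundary (n = 1.3 to n = 1.0) the reflected ray undergoes no phase shift.
The two reflections differ by half a wavelength.
With one net inversion, destructive interference in reflection requires 2 n t = m λ.
The third-smallest nonzero thickness corresponds to m = 3: t = m λ / (2 n) = 3.00 × 703 / (2 × 1.3) = 811 nm.

811 nm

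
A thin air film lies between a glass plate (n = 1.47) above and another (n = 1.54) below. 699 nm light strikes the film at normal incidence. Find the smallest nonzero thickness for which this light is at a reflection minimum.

350 nm

At the upper boundary (n = 1.47 to n = 1.0) the reflected ray undergoes no phase shift.
Ray reflecting at the bottom interface goes from n = 1.0 toward n = 1.54: a half-wave phase shift.
Net: one phase inversion between the two reflected rays.
For minimum reflection here: 2 n t = m λ.
The smallest nonzero thickness corresponds to m = 1: t = m λ / (2 n) = 1.00 × 699 / (2 × 1.0) = 350 nm.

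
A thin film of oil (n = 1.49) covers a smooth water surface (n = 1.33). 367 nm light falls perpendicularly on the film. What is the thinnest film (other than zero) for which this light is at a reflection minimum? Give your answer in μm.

At the upper boundary (n = 1.0 to n = 1.49) the reflected ray undergoes a half-wave phase shift.
At the lower boundary (n = 1.49 to n = 1.33) the reflected ray undergoes no phase shift.
The two reflections differ by half a wavelength.
So the condition for destructive reflection is 2 n t = m λ.
Minimum nonzero at m = 1: t = λ / (2 n) = 367 / (2 × 1.49) = 123 nm.

0.123 μm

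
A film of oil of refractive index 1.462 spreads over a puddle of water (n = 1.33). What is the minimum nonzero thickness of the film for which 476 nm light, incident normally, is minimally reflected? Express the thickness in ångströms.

Top surface (1.0 → 1.462): reflection off a higher-index medium gives a half-wave phase shift.
Bottom surface (1.462 → 1.33): reflection off a lower-index medium gives no phase shift.
Exactly one π shift → a net half-wave offset.
With one net inversion, destructive interference in reflection requires 2 n t = m λ.
Minimum nonzero at m = 1: t = λ / (2 n) = 476 / (2 × 1.462) = 163 nm.

1628 Å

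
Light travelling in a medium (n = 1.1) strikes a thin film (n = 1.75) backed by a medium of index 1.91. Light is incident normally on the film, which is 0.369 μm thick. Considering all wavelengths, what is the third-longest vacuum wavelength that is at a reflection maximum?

431 nm

At the upper boundary (n = 1.1 to n = 1.75) the reflected ray undergoes a half-wave phase shift.
At the lower boundary (n = 1.75 to n = 1.91) the reflected ray undergoes a half-wave phase shift.
The two reflections carry the same phase change, so no net offset.
For bright reflection here: 2 n t = m λ.
λ = 2 n t / m. The third-longest wavelength is m = 3: λ = 2 × 1.75 × 369 / 3.00 = 431 nm.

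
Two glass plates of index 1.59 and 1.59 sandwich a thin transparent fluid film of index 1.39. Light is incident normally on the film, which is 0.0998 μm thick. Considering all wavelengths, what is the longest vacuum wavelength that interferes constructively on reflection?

555 nm

Top surface (1.59 → 1.39): reflection off a lower-index medium gives no phase shift.
Ray reflecting at the bottom interface goes from n = 1.39 toward n = 1.59: a half-wave phase shift.
The two reflections differ by half a wavelength.
For strong reflection here: 2 n t = (m + ½) λ.
λ = 2 n t / (m + ½). The longest wavelength is m = 0: λ = 2 × 1.39 × 99.8 / 0.500 = 555 nm.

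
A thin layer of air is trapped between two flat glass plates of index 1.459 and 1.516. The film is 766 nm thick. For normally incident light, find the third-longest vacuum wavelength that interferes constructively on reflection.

613 nm

At the upper boundary (n = 1.459 to n = 1.0) the reflected ray undergoes no phase shift.
At the lower boundary (n = 1.0 to n = 1.516) the reflected ray undergoes a half-wave phase shift.
Exactly one π shift → a net half-wave offset.
So the condition for constructive reflection is 2 n t = (m + ½) λ.
λ = 2 n t / (m + ½). The third-longest wavelength is m = 2: λ = 2 × 1.0 × 766 / 2.50 = 613 nm.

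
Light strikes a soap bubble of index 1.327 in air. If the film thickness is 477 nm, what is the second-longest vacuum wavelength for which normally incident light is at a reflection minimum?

633 nm

Ray reflecting at the top interface goes from n = 1.0 toward n = 1.327: a half-wave phase shift.
Ray reflecting at the bottom interface goes from n = 1.327 toward n = 1.0: no phase shift.
The two reflections differ by half a wavelength.
With one net inversion, destructive interference in reflection requires 2 n t = m λ.
λ = 2 n t / m. The second-longest wavelength is m = 2: λ = 2 × 1.327 × 477 / 2.00 = 633 nm.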